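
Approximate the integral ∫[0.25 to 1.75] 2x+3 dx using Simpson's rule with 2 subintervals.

f(x) = 2x+3
a = 0.25, b = 1.75, n = 2
h = (b - a)/n = 0.750000

Simpson's rule: (h/3)[f(x₀) + 4f(x₁) + 2f(x₂) + ... + f(xₙ)]

x_0 = 0.2500, f(x_0) = 3.500000, coefficient = 1
x_1 = 1.0000, f(x_1) = 5.000000, coefficient = 4
x_2 = 1.7500, f(x_2) = 6.500000, coefficient = 1

I ≈ (0.750000/3) × 30.000000 = 7.500000
Exact value: 7.500000
Error: 0.000000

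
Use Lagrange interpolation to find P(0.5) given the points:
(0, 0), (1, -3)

Lagrange interpolation formula:
P(x) = Σ yᵢ × Lᵢ(x)
where Lᵢ(x) = Π_{j≠i} (x - xⱼ)/(xᵢ - xⱼ)

L_0(0.5) = (0.5 - 1)/(0 - 1) = 0.500000
L_1(0.5) = (0.5 - 0)/(1 - 0) = 0.500000

P(0.5) = 0×L_0(0.5) + (-3)×L_1(0.5)
P(0.5) = -1.500000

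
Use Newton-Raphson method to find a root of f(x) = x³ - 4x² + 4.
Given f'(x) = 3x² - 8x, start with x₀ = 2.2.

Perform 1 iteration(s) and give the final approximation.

f(x) = x³ - 4x² + 4
f'(x) = 3x² - 8x
x₀ = 2.2

Newton-Raphson formula: x_{n+1} = x_n - f(x_n)/f'(x_n)

Iteration 1:
  f(2.200000) = -4.712000
  f'(2.200000) = -3.080000
  x_1 = 2.200000 - (-4.712000)/(-3.080000) = 0.670130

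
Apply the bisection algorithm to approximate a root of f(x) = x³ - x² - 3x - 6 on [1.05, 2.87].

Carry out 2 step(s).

f(x) = x³ - x² - 3x - 6
Initial interval: [1.05, 2.87]

Iteration 1:
  c_1 = (1.050000 + 2.870000)/2 = 1.960000
  f(c_1) = f(1.960000) = -8.192064
  f(a) × f(c) ≥ 0, new interval: [1.960000, 2.870000]
Iteration 2:
  c_2 = (1.960000 + 2.870000)/2 = 2.415000
  f(c_2) = f(2.415000) = -4.992402
  f(a) × f(c) ≥ 0, new interval: [2.415000, 2.870000]

After 2 iteration(s), the approximation is c_2 = 2.415000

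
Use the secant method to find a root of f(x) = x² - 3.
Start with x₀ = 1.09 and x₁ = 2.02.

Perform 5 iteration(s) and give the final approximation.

f(x) = x² - 3
x₀ = 1.09, x₁ = 2.02

Secant formula: x_{n+1} = x_n - f(x_n)(x_n - x_{n-1})/(f(x_n) - f(x_{n-1}))

Iteration 1:
  f(1.090000) = -1.811900
  f(2.020000) = 1.080400
  x_2 = 2.020000 - 1.080400×(2.020000 - 1.090000)/(1.080400 - (-1.811900))
       = 1.672605
Iteration 2:
  f(2.020000) = 1.080400
  f(1.672605) = -0.202394
  x_3 = 1.672605 - (-0.202394)×(1.672605 - 2.020000)/(-0.202394 - 1.080400)
       = 1.727415
Iteration 3:
  f(1.672605) = -0.202394
  f(1.727415) = -0.016037
  x_4 = 1.727415 - (-0.016037)×(1.727415 - 1.672605)/(-0.016037 - (-0.202394))
       = 1.732132
Iteration 4:
  f(1.727415) = -0.016037
  f(1.732132) = 0.000281
  x_5 = 1.732132 - 0.000281×(1.732132 - 1.727415)/(0.000281 - (-0.016037))
       = 1.732051
Iteration 5:
  f(1.732132) = 0.000281
  f(1.732051) = 0.000000
  x_6 = 1.732051 - 0.000000×(1.732051 - 1.732132)/(0.000000 - 0.000281)
       = 1.732051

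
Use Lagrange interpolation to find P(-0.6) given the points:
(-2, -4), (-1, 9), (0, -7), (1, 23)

Lagrange interpolation formula:
P(x) = Σ yᵢ × Lᵢ(x)
where Lᵢ(x) = Π_{j≠i} (x - xⱼ)/(xᵢ - xⱼ)

L_0(-0.6) = (-0.6 - (-1))/(-2 - (-1)) × (-0.6 - 0)/(-2 - 0) × (-0.6 - 1)/(-2 - 1) = -0.064000
L_1(-0.6) = (-0.6 - (-2))/(-1 - (-2)) × (-0.6 - 0)/(-1 - 0) × (-0.6 - 1)/(-1 - 1) = 0.672000
L_2(-0.6) = (-0.6 - (-2))/(0 - (-2)) × (-0.6 - (-1))/(0 - (-1)) × (-0.6 - 1)/(0 - 1) = 0.448000
L_3(-0.6) = (-0.6 - (-2))/(1 - (-2)) × (-0.6 - (-1))/(1 - (-1)) × (-0.6 - 0)/(1 - 0) = -0.056000

P(-0.6) = (-4)×L_0(-0.6) + 9×L_1(-0.6) + (-7)×L_2(-0.6) + 23×L_3(-0.6)
P(-0.6) = 1.880000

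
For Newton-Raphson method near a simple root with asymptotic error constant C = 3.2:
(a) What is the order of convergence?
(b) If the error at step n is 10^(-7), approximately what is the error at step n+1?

(a) Newton-Raphson has quadratic (order 2) convergence near simple roots.
    This means |e_{n+1}| ≈ C|e_n|².

(b) With |e_n| = 10^(-7) and C = 3.2:
    |e_{n+1}| ≈ 3.2 × (10^(-7))² = 3.2 × 10^(-14)

(a) 2 (quadratic); (b) |e_{n+1}| ≈ 3.200e-14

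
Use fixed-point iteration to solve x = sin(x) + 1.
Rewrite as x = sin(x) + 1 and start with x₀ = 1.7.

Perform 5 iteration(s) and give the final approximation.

Equation: x = sin(x) + 1
Fixed-point form: x = sin(x) + 1
x₀ = 1.7

x_1 = g(1.700000) = 1.991665
x_2 = g(1.991665) = 1.912734
x_3 = g(1.912734) = 1.942107
x_4 = g(1.942107) = 1.931853
x_5 = g(1.931853) = 1.935524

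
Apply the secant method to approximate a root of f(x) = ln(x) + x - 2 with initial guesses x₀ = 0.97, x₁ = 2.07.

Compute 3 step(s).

f(x) = ln(x) + x - 2
x₀ = 0.97, x₁ = 2.07

Secant formula: x_{n+1} = x_n - f(x_n)(x_n - x_{n-1})/(f(x_n) - f(x_{n-1}))

Iteration 1:
  f(0.970000) = -1.060459
  f(2.070000) = 0.797549
  x_2 = 2.070000 - 0.797549×(2.070000 - 0.970000)/(0.797549 - (-1.060459))
       = 1.597826
Iteration 2:
  f(2.070000) = 0.797549
  f(1.597826) = 0.066470
  x_3 = 1.597826 - 0.066470×(1.597826 - 2.070000)/(0.066470 - 0.797549)
       = 1.554896
Iteration 3:
  f(1.597826) = 0.066470
  f(1.554896) = -0.003696
  x_4 = 1.554896 - (-0.003696)×(1.554896 - 1.597826)/(-0.003696 - 0.066470)
       = 1.557157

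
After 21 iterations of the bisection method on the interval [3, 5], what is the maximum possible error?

Bisection error bound: |error| ≤ (b-a)/2^n
|error| ≤ (5 - 3)/2^21 = 2/2^21
|error| ≤ 0.0000009537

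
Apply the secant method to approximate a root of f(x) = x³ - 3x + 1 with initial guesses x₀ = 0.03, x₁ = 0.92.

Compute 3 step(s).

f(x) = x³ - 3x + 1
x₀ = 0.03, x₁ = 0.92

Secant formula: x_{n+1} = x_n - f(x_n)(x_n - x_{n-1})/(f(x_n) - f(x_{n-1}))

Iteration 1:
  f(0.030000) = 0.910027
  f(0.920000) = -0.981312
  x_2 = 0.920000 - (-0.981312)×(0.920000 - 0.030000)/(-0.981312 - 0.910027)
       = 0.458228
Iteration 2:
  f(0.920000) = -0.981312
  f(0.458228) = -0.278468
  x_3 = 0.458228 - (-0.278468)×(0.458228 - 0.920000)/(-0.278468 - (-0.981312))
       = 0.275273
Iteration 3:
  f(0.458228) = -0.278468
  f(0.275273) = 0.195041
  x_4 = 0.275273 - 0.195041×(0.275273 - 0.458228)/(0.195041 - (-0.278468))
       = 0.350633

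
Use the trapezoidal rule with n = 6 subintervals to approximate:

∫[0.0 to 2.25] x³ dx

f(x) = x³
a = 0.0, b = 2.25, n = 6
h = (b - a)/n = 0.375000

Trapezoidal rule: (h/2)[f(x₀) + 2f(x₁) + 2f(x₂) + ... + f(xₙ)]

x_0 = 0.0000, f(x_0) = 0.000000, coefficient = 1
x_1 = 0.3750, f(x_1) = 0.052734, coefficient = 2
x_2 = 0.7500, f(x_2) = 0.421875, coefficient = 2
x_3 = 1.1250, f(x_3) = 1.423828, coefficient = 2
x_4 = 1.5000, f(x_4) = 3.375000, coefficient = 2
x_5 = 1.8750, f(x_5) = 6.591797, coefficient = 2
x_6 = 2.2500, f(x_6) = 11.390625, coefficient = 1

I ≈ (0.375000/2) × 35.121094 = 6.585205
Exact value: 6.407227
Error: 0.177979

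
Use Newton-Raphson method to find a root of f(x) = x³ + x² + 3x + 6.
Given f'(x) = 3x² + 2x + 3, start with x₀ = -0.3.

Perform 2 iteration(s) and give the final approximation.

f(x) = x³ + x² + 3x + 6
f'(x) = 3x² + 2x + 3
x₀ = -0.3

Newton-Raphson formula: x_{n+1} = x_n - f(x_n)/f'(x_n)

Iteration 1:
  f(-0.300000) = 5.163000
  f'(-0.300000) = 2.670000
  x_1 = -0.300000 - 5.163000/2.670000 = -2.233708
Iteration 2:
  f(-2.233708) = -6.856648
  f'(-2.233708) = 13.500937
  x_2 = -2.233708 - (-6.856648)/13.500937 = -1.725843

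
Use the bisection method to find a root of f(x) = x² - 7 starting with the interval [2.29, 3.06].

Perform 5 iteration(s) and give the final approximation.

f(x) = x² - 7
Initial interval: [2.29, 3.06]

Iteration 1:
  c_1 = (2.290000 + 3.060000)/2 = 2.675000
  f(c_1) = f(2.675000) = 0.155625
  f(a) × f(c) < 0, new interval: [2.290000, 2.675000]
Iteration 2:
  c_2 = (2.290000 + 2.675000)/2 = 2.482500
  f(c_2) = f(2.482500) = -0.837194
  f(a) × f(c) ≥ 0, new interval: [2.482500, 2.675000]
Iteration 3:
  c_3 = (2.482500 + 2.675000)/2 = 2.578750
  f(c_3) = f(2.578750) = -0.350048
  f(a) × f(c) ≥ 0, new interval: [2.578750, 2.675000]
Iteration 4:
  c_4 = (2.578750 + 2.675000)/2 = 2.626875
  f(c_4) = f(2.626875) = -0.099528
  f(a) × f(c) ≥ 0, new interval: [2.626875, 2.675000]
Iteration 5:
  c_5 = (2.626875 + 2.675000)/2 = 2.650937
  f(c_5) = f(2.650937) = 0.027470
  f(a) × f(c) < 0, new interval: [2.626875, 2.650937]

After 5 iteration(s), the approximation is c_5 = 2.650937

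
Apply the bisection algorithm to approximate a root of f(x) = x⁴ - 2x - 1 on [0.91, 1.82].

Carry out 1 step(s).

f(x) = x⁴ - 2x - 1
Initial interval: [0.91, 1.82]

Iteration 1:
  c_1 = (0.910000 + 1.820000)/2 = 1.365000
  f(c_1) = f(1.365000) = -0.258393
  f(a) × f(c) ≥ 0, new interval: [1.365000, 1.820000]

After 1 iteration(s), the approximation is c_1 = 1.365000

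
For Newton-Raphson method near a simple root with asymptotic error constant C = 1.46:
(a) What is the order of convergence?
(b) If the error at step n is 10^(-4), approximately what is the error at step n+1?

(a) Newton-Raphson has quadratic (order 2) convergence near simple roots.
    This means |e_{n+1}| ≈ C|e_n|².

(b) With |e_n| = 10^(-4) and C = 1.46:
    |e_{n+1}| ≈ 1.46 × (10^(-4))² = 1.46 × 10^(-8)

(a) 2 (quadratic); (b) |e_{n+1}| ≈ 1.460e-08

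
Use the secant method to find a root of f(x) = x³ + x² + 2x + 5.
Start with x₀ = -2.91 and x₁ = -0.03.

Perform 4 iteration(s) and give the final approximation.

f(x) = x³ + x² + 2x + 5
x₀ = -2.91, x₁ = -0.03

Secant formula: x_{n+1} = x_n - f(x_n)(x_n - x_{n-1})/(f(x_n) - f(x_{n-1}))

Iteration 1:
  f(-2.910000) = -16.994071
  f(-0.030000) = 4.940873
  x_2 = -0.030000 - 4.940873×(-0.030000 - (-2.910000))/(4.940873 - (-16.994071))
       = -0.678724
Iteration 2:
  f(-0.030000) = 4.940873
  f(-0.678724) = 3.790554
  x_3 = -0.678724 - 3.790554×(-0.678724 - (-0.030000))/(3.790554 - 4.940873)
       = -2.816410
Iteration 3:
  f(-0.678724) = 3.790554
  f(-2.816410) = -15.040886
  x_4 = -2.816410 - (-15.040886)×(-2.816410 - (-0.678724))/(-15.040886 - 3.790554)
       = -1.109015
Iteration 4:
  f(-2.816410) = -15.040886
  f(-1.109015) = 2.647889
  x_5 = -1.109015 - 2.647889×(-1.109015 - (-2.816410))/(2.647889 - (-15.040886))
       = -1.364601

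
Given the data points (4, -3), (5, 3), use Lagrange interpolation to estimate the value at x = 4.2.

Lagrange interpolation formula:
P(x) = Σ yᵢ × Lᵢ(x)
where Lᵢ(x) = Π_{j≠i} (x - xⱼ)/(xᵢ - xⱼ)

L_0(4.2) = (4.2 - 5)/(4 - 5) = 0.800000
L_1(4.2) = (4.2 - 4)/(5 - 4) = 0.200000

P(4.2) = (-3)×L_0(4.2) + 3×L_1(4.2)
P(4.2) = -1.800000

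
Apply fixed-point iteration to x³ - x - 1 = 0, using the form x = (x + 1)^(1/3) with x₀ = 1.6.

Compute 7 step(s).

Equation: x³ - x - 1 = 0
Fixed-point form: x = (x + 1)^(1/3)
x₀ = 1.6

x_1 = g(1.600000) = 1.375069
x_2 = g(1.375069) = 1.334214
x_3 = g(1.334214) = 1.326519
x_4 = g(1.326519) = 1.325060
x_5 = g(1.325060) = 1.324783
x_6 = g(1.324783) = 1.324730
x_7 = g(1.324730) = 1.324720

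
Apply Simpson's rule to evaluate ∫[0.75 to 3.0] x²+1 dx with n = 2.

f(x) = x²+1
a = 0.75, b = 3.0, n = 2
h = (b - a)/n = 1.125000

Simpson's rule: (h/3)[f(x₀) + 4f(x₁) + 2f(x₂) + ... + f(xₙ)]

x_0 = 0.7500, f(x_0) = 1.562500, coefficient = 1
x_1 = 1.8750, f(x_1) = 4.515625, coefficient = 4
x_2 = 3.0000, f(x_2) = 10.000000, coefficient = 1

I ≈ (1.125000/3) × 29.625000 = 11.109375
Exact value: 11.109375
Error: 0.000000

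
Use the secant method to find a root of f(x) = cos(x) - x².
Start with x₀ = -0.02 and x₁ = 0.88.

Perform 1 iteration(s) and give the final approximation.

f(x) = cos(x) - x²
x₀ = -0.02, x₁ = 0.88

Secant formula: x_{n+1} = x_n - f(x_n)(x_n - x_{n-1})/(f(x_n) - f(x_{n-1}))

Iteration 1:
  f(-0.020000) = 0.999400
  f(0.880000) = -0.137249
  x_2 = 0.880000 - (-0.137249)×(0.880000 - (-0.020000))/(-0.137249 - 0.999400)
       = 0.771326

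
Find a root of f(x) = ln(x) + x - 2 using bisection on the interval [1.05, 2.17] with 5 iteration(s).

f(x) = ln(x) + x - 2
Initial interval: [1.05, 2.17]

Iteration 1:
  c_1 = (1.050000 + 2.170000)/2 = 1.610000
  f(c_1) = f(1.610000) = 0.086234
  f(a) × f(c) < 0, new interval: [1.050000, 1.610000]
Iteration 2:
  c_2 = (1.050000 + 1.610000)/2 = 1.330000
  f(c_2) = f(1.330000) = -0.384821
  f(a) × f(c) ≥ 0, new interval: [1.330000, 1.610000]
Iteration 3:
  c_3 = (1.330000 + 1.610000)/2 = 1.470000
  f(c_3) = f(1.470000) = -0.144738
  f(a) × f(c) ≥ 0, new interval: [1.470000, 1.610000]
Iteration 4:
  c_4 = (1.470000 + 1.610000)/2 = 1.540000
  f(c_4) = f(1.540000) = -0.028218
  f(a) × f(c) ≥ 0, new interval: [1.540000, 1.610000]
Iteration 5:
  c_5 = (1.540000 + 1.610000)/2 = 1.575000
  f(c_5) = f(1.575000) = 0.029255
  f(a) × f(c) < 0, new interval: [1.540000, 1.575000]

After 5 iteration(s), the approximation is c_5 = 1.575000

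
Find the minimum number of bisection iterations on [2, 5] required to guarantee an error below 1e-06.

We need (b-a)/2^n ≤ 1e-06
(5 - 2)/2^n ≤ 1e-06
3/2^n ≤ 1e-06
2^n ≥ 3000000
n ≥ log₂(3000000) = 21.52
n ≥ 22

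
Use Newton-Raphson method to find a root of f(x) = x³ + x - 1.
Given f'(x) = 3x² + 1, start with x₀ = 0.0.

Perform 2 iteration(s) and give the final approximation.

f(x) = x³ + x - 1
f'(x) = 3x² + 1
x₀ = 0.0

Newton-Raphson formula: x_{n+1} = x_n - f(x_n)/f'(x_n)

Iteration 1:
  f(0.000000) = -1.000000
  f'(0.000000) = 1.000000
  x_1 = 0.000000 - (-1.000000)/1.000000 = 1.000000
Iteration 2:
  f(1.000000) = 1.000000
  f'(1.000000) = 4.000000
  x_2 = 1.000000 - 1.000000/4.000000 = 0.750000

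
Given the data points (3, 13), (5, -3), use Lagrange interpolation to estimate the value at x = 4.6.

Lagrange interpolation formula:
P(x) = Σ yᵢ × Lᵢ(x)
where Lᵢ(x) = Π_{j≠i} (x - xⱼ)/(xᵢ - xⱼ)

L_0(4.6) = (4.6 - 5)/(3 - 5) = 0.200000
L_1(4.6) = (4.6 - 3)/(5 - 3) = 0.800000

P(4.6) = 13×L_0(4.6) + (-3)×L_1(4.6)
P(4.6) = 0.200000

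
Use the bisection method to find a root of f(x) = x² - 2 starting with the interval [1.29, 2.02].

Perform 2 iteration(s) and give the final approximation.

f(x) = x² - 2
Initial interval: [1.29, 2.02]

Iteration 1:
  c_1 = (1.290000 + 2.020000)/2 = 1.655000
  f(c_1) = f(1.655000) = 0.739025
  f(a) × f(c) < 0, new interval: [1.290000, 1.655000]
Iteration 2:
  c_2 = (1.290000 + 1.655000)/2 = 1.472500
  f(c_2) = f(1.472500) = 0.168256
  f(a) × f(c) < 0, new interval: [1.290000, 1.472500]

After 2 iteration(s), the approximation is c_2 = 1.472500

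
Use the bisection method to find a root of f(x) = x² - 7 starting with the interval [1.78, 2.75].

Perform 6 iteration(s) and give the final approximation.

f(x) = x² - 7
Initial interval: [1.78, 2.75]

Iteration 1:
  c_1 = (1.780000 + 2.750000)/2 = 2.265000
  f(c_1) = f(2.265000) = -1.869775
  f(a) × f(c) ≥ 0, new interval: [2.265000, 2.750000]
Iteration 2:
  c_2 = (2.265000 + 2.750000)/2 = 2.507500
  f(c_2) = f(2.507500) = -0.712444
  f(a) × f(c) ≥ 0, new interval: [2.507500, 2.750000]
Iteration 3:
  c_3 = (2.507500 + 2.750000)/2 = 2.628750
  f(c_3) = f(2.628750) = -0.089673
  f(a) × f(c) ≥ 0, new interval: [2.628750, 2.750000]
Iteration 4:
  c_4 = (2.628750 + 2.750000)/2 = 2.689375
  f(c_4) = f(2.689375) = 0.232738
  f(a) × f(c) < 0, new interval: [2.628750, 2.689375]
Iteration 5:
  c_5 = (2.628750 + 2.689375)/2 = 2.659063
  f(c_5) = f(2.659063) = 0.070613
  f(a) × f(c) < 0, new interval: [2.628750, 2.659063]
Iteration 6:
  c_6 = (2.628750 + 2.659063)/2 = 2.643906
  f(c_6) = f(2.643906) = -0.009760
  f(a) × f(c) ≥ 0, new interval: [2.643906, 2.659063]

After 6 iteration(s), the approximation is c_6 = 2.643906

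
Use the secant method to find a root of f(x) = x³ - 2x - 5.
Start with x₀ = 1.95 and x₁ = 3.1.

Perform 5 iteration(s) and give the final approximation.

f(x) = x³ - 2x - 5
x₀ = 1.95, x₁ = 3.1

Secant formula: x_{n+1} = x_n - f(x_n)(x_n - x_{n-1})/(f(x_n) - f(x_{n-1}))

Iteration 1:
  f(1.950000) = -1.485125
  f(3.100000) = 18.591000
  x_2 = 3.100000 - 18.591000×(3.100000 - 1.950000)/(18.591000 - (-1.485125))
       = 2.035071
Iteration 2:
  f(3.100000) = 18.591000
  f(2.035071) = -0.641868
  x_3 = 2.035071 - (-0.641868)×(2.035071 - 3.100000)/(-0.641868 - 18.591000)
       = 2.070611
Iteration 3:
  f(2.035071) = -0.641868
  f(2.070611) = -0.263619
  x_4 = 2.070611 - (-0.263619)×(2.070611 - 2.035071)/(-0.263619 - (-0.641868))
       = 2.095381
Iteration 4:
  f(2.070611) = -0.263619
  f(2.095381) = 0.009264
  x_5 = 2.095381 - 0.009264×(2.095381 - 2.070611)/(0.009264 - (-0.263619))
       = 2.094540
Iteration 5:
  f(2.095381) = 0.009264
  f(2.094540) = -0.000126
  x_6 = 2.094540 - (-0.000126)×(2.094540 - 2.095381)/(-0.000126 - 0.009264)
       = 2.094551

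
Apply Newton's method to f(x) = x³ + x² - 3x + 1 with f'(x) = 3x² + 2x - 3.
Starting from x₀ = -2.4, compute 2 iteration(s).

f(x) = x³ + x² - 3x + 1
f'(x) = 3x² + 2x - 3
x₀ = -2.4

Newton-Raphson formula: x_{n+1} = x_n - f(x_n)/f'(x_n)

Iteration 1:
  f(-2.400000) = 0.136000
  f'(-2.400000) = 9.480000
  x_1 = -2.400000 - 0.136000/9.480000 = -2.414346
Iteration 2:
  f(-2.414346) = -0.001279
  f'(-2.414346) = 9.658508
  x_2 = -2.414346 - (-0.001279)/9.658508 = -2.414214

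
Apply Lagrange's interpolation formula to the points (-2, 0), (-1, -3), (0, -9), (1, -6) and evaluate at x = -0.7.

Lagrange interpolation formula:
P(x) = Σ yᵢ × Lᵢ(x)
where Lᵢ(x) = Π_{j≠i} (x - xⱼ)/(xᵢ - xⱼ)

L_0(-0.7) = (-0.7 - (-1))/(-2 - (-1)) × (-0.7 - 0)/(-2 - 0) × (-0.7 - 1)/(-2 - 1) = -0.059500
L_1(-0.7) = (-0.7 - (-2))/(-1 - (-2)) × (-0.7 - 0)/(-1 - 0) × (-0.7 - 1)/(-1 - 1) = 0.773500
L_2(-0.7) = (-0.7 - (-2))/(0 - (-2)) × (-0.7 - (-1))/(0 - (-1)) × (-0.7 - 1)/(0 - 1) = 0.331500
L_3(-0.7) = (-0.7 - (-2))/(1 - (-2)) × (-0.7 - (-1))/(1 - (-1)) × (-0.7 - 0)/(1 - 0) = -0.045500

P(-0.7) = 0×L_0(-0.7) + (-3)×L_1(-0.7) + (-9)×L_2(-0.7) + (-6)×L_3(-0.7)
P(-0.7) = -5.031000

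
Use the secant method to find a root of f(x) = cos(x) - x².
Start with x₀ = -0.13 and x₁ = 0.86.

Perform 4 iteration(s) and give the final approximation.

f(x) = cos(x) - x²
x₀ = -0.13, x₁ = 0.86

Secant formula: x_{n+1} = x_n - f(x_n)(x_n - x_{n-1})/(f(x_n) - f(x_{n-1}))

Iteration 1:
  f(-0.130000) = 0.974662
  f(0.860000) = -0.087163
  x_2 = 0.860000 - (-0.087163)×(0.860000 - (-0.130000))/(-0.087163 - 0.974662)
       = 0.778733
Iteration 2:
  f(0.860000) = -0.087163
  f(0.778733) = 0.105378
  x_3 = 0.778733 - 0.105378×(0.778733 - 0.860000)/(0.105378 - (-0.087163))
       = 0.823211
Iteration 3:
  f(0.778733) = 0.105378
  f(0.823211) = 0.002194
  x_4 = 0.823211 - 0.002194×(0.823211 - 0.778733)/(0.002194 - 0.105378)
       = 0.824157
Iteration 4:
  f(0.823211) = 0.002194
  f(0.824157) = -0.000058
  x_5 = 0.824157 - (-0.000058)×(0.824157 - 0.823211)/(-0.000058 - 0.002194)
       = 0.824132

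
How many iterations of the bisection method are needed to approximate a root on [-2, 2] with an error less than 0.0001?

We need (b-a)/2^n ≤ 0.0001
(2 - (-2))/2^n ≤ 0.0001
4/2^n ≤ 0.0001
2^n ≥ 40000
n ≥ log₂(40000) = 15.29
n ≥ 16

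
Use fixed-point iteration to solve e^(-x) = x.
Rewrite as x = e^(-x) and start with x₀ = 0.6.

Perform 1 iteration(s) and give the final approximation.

Equation: e^(-x) = x
Fixed-point form: x = e^(-x)
x₀ = 0.6

x_1 = g(0.600000) = 0.548812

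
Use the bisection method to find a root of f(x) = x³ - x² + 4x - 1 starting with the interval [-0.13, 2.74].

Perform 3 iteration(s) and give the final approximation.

f(x) = x³ - x² + 4x - 1
Initial interval: [-0.13, 2.74]

Iteration 1:
  c_1 = (-0.130000 + 2.740000)/2 = 1.305000
  f(c_1) = f(1.305000) = 4.739423
  f(a) × f(c) < 0, new interval: [-0.130000, 1.305000]
Iteration 2:
  c_2 = (-0.130000 + 1.305000)/2 = 0.587500
  f(c_2) = f(0.587500) = 1.207623
  f(a) × f(c) < 0, new interval: [-0.130000, 0.587500]
Iteration 3:
  c_3 = (-0.130000 + 0.587500)/2 = 0.228750
  f(c_3) = f(0.228750) = -0.125357
  f(a) × f(c) ≥ 0, new interval: [0.228750, 0.587500]

After 3 iteration(s), the approximation is c_3 = 0.228750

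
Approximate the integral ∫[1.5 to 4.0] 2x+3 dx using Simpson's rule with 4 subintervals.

f(x) = 2x+3
a = 1.5, b = 4.0, n = 4
h = (b - a)/n = 0.625000

Simpson's rule: (h/3)[f(x₀) + 4f(x₁) + 2f(x₂) + ... + f(xₙ)]

x_0 = 1.5000, f(x_0) = 6.000000, coefficient = 1
x_1 = 2.1250, f(x_1) = 7.250000, coefficient = 4
x_2 = 2.7500, f(x_2) = 8.500000, coefficient = 2
x_3 = 3.3750, f(x_3) = 9.750000, coefficient = 4
x_4 = 4.0000, f(x_4) = 11.000000, coefficient = 1

I ≈ (0.625000/3) × 102.000000 = 21.250000
Exact value: 21.250000
Error: 0.000000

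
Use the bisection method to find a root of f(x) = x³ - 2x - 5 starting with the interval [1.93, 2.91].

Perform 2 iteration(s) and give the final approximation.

f(x) = x³ - 2x - 5
Initial interval: [1.93, 2.91]

Iteration 1:
  c_1 = (1.930000 + 2.910000)/2 = 2.420000
  f(c_1) = f(2.420000) = 4.332488
  f(a) × f(c) < 0, new interval: [1.930000, 2.420000]
Iteration 2:
  c_2 = (1.930000 + 2.420000)/2 = 2.175000
  f(c_2) = f(2.175000) = 0.939109
  f(a) × f(c) < 0, new interval: [1.930000, 2.175000]

After 2 iteration(s), the approximation is c_2 = 2.175000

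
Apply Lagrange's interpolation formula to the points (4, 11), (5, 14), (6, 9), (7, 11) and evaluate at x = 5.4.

Lagrange interpolation formula:
P(x) = Σ yᵢ × Lᵢ(x)
where Lᵢ(x) = Π_{j≠i} (x - xⱼ)/(xᵢ - xⱼ)

L_0(5.4) = (5.4 - 5)/(4 - 5) × (5.4 - 6)/(4 - 6) × (5.4 - 7)/(4 - 7) = -0.064000
L_1(5.4) = (5.4 - 4)/(5 - 4) × (5.4 - 6)/(5 - 6) × (5.4 - 7)/(5 - 7) = 0.672000
L_2(5.4) = (5.4 - 4)/(6 - 4) × (5.4 - 5)/(6 - 5) × (5.4 - 7)/(6 - 7) = 0.448000
L_3(5.4) = (5.4 - 4)/(7 - 4) × (5.4 - 5)/(7 - 5) × (5.4 - 6)/(7 - 6) = -0.056000

P(5.4) = 11×L_0(5.4) + 14×L_1(5.4) + 9×L_2(5.4) + 11×L_3(5.4)
P(5.4) = 12.120000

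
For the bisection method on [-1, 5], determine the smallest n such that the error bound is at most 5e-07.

We need (b-a)/2^n ≤ 5e-07
(5 - (-1))/2^n ≤ 5e-07
6/2^n ≤ 5e-07
2^n ≥ 12000000
n ≥ log₂(12000000) = 23.52
n ≥ 24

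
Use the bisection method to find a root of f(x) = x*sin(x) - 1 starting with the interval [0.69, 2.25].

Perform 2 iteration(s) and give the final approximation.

f(x) = x*sin(x) - 1
Initial interval: [0.69, 2.25]

Iteration 1:
  c_1 = (0.690000 + 2.250000)/2 = 1.470000
  f(c_1) = f(1.470000) = 0.462539
  f(a) × f(c) < 0, new interval: [0.690000, 1.470000]
Iteration 2:
  c_2 = (0.690000 + 1.470000)/2 = 1.080000
  f(c_2) = f(1.080000) = -0.047486
  f(a) × f(c) ≥ 0, new interval: [1.080000, 1.470000]

After 2 iteration(s), the approximation is c_2 = 1.080000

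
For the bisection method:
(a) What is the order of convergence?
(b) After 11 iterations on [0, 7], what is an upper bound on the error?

(a) Bisection has linear (order 1) convergence; the error is halved each step.

(b) Error bound = (b-a)/2^n = (7 - 0)/2^{11}
    = 7/2^{11}

(a) 1 (linear); (b) error ≤ 3.42e-03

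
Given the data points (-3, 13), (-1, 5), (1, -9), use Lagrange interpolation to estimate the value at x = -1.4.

Lagrange interpolation formula:
P(x) = Σ yᵢ × Lᵢ(x)
where Lᵢ(x) = Π_{j≠i} (x - xⱼ)/(xᵢ - xⱼ)

L_0(-1.4) = (-1.4 - (-1))/(-3 - (-1)) × (-1.4 - 1)/(-3 - 1) = 0.120000
L_1(-1.4) = (-1.4 - (-3))/(-1 - (-3)) × (-1.4 - 1)/(-1 - 1) = 0.960000
L_2(-1.4) = (-1.4 - (-3))/(1 - (-3)) × (-1.4 - (-1))/(1 - (-1)) = -0.080000

P(-1.4) = 13×L_0(-1.4) + 5×L_1(-1.4) + (-9)×L_2(-1.4)
P(-1.4) = 7.080000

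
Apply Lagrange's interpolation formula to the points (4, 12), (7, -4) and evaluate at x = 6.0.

Lagrange interpolation formula:
P(x) = Σ yᵢ × Lᵢ(x)
where Lᵢ(x) = Π_{j≠i} (x - xⱼ)/(xᵢ - xⱼ)

L_0(6.0) = (6.0 - 7)/(4 - 7) = 0.333333
L_1(6.0) = (6.0 - 4)/(7 - 4) = 0.666667

P(6.0) = 12×L_0(6.0) + (-4)×L_1(6.0)
P(6.0) = 1.333333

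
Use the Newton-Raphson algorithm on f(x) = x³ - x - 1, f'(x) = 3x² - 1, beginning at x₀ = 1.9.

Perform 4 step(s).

f(x) = x³ - x - 1
f'(x) = 3x² - 1
x₀ = 1.9

Newton-Raphson formula: x_{n+1} = x_n - f(x_n)/f'(x_n)

Iteration 1:
  f(1.900000) = 3.959000
  f'(1.900000) = 9.830000
  x_1 = 1.900000 - 3.959000/9.830000 = 1.497253
Iteration 2:
  f(1.497253) = 0.859240
  f'(1.497253) = 5.725302
  x_2 = 1.497253 - 0.859240/5.725302 = 1.347176
Iteration 3:
  f(1.347176) = 0.097789
  f'(1.347176) = 4.444646
  x_3 = 1.347176 - 0.097789/4.444646 = 1.325174
Iteration 4:
  f(1.325174) = 0.001946
  f'(1.325174) = 4.268258
  x_4 = 1.325174 - 0.001946/4.268258 = 1.324718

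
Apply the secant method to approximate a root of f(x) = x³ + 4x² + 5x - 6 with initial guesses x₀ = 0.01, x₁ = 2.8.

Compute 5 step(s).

f(x) = x³ + 4x² + 5x - 6
x₀ = 0.01, x₁ = 2.8

Secant formula: x_{n+1} = x_n - f(x_n)(x_n - x_{n-1})/(f(x_n) - f(x_{n-1}))

Iteration 1:
  f(0.010000) = -5.949599
  f(2.800000) = 61.312000
  x_2 = 2.800000 - 61.312000×(2.800000 - 0.010000)/(61.312000 - (-5.949599))
       = 0.256788
Iteration 2:
  f(2.800000) = 61.312000
  f(0.256788) = -4.435364
  x_3 = 0.256788 - (-4.435364)×(0.256788 - 2.800000)/(-4.435364 - 61.312000)
       = 0.428355
Iteration 3:
  f(0.256788) = -4.435364
  f(0.428355) = -3.045673
  x_4 = 0.428355 - (-3.045673)×(0.428355 - 0.256788)/(-3.045673 - (-4.435364))
       = 0.804364
Iteration 4:
  f(0.428355) = -3.045673
  f(0.804364) = 1.130254
  x_5 = 0.804364 - 1.130254×(0.804364 - 0.428355)/(1.130254 - (-3.045673))
       = 0.702594
Iteration 5:
  f(0.804364) = 1.130254
  f(0.702594) = -0.165651
  x_6 = 0.702594 - (-0.165651)×(0.702594 - 0.804364)/(-0.165651 - 1.130254)
       = 0.715603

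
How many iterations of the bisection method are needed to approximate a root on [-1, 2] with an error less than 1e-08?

We need (b-a)/2^n ≤ 1e-08
(2 - (-1))/2^n ≤ 1e-08
3/2^n ≤ 1e-08
2^n ≥ 300000000
n ≥ log₂(300000000) = 28.16
n ≥ 29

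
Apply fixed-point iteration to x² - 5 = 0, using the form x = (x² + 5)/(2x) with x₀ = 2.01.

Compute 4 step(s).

Equation: x² - 5 = 0
Fixed-point form: x = (x² + 5)/(2x)
x₀ = 2.01

x_1 = g(2.010000) = 2.248781
x_2 = g(2.248781) = 2.236104
x_3 = g(2.236104) = 2.236068
x_4 = g(2.236068) = 2.236068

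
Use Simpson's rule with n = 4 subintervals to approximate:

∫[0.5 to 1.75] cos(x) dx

f(x) = cos(x)
a = 0.5, b = 1.75, n = 4
h = (b - a)/n = 0.312500

Simpson's rule: (h/3)[f(x₀) + 4f(x₁) + 2f(x₂) + ... + f(xₙ)]

x_0 = 0.5000, f(x_0) = 0.877583, coefficient = 1
x_1 = 0.8125, f(x_1) = 0.687686, coefficient = 4
x_2 = 1.1250, f(x_2) = 0.431177, coefficient = 2
x_3 = 1.4375, f(x_3) = 0.132902, coefficient = 4
x_4 = 1.7500, f(x_4) = -0.178246, coefficient = 1

I ≈ (0.312500/3) × 4.844040 = 0.504587
Exact value: 0.504560
Error: 0.000027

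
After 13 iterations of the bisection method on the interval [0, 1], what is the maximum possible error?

Bisection error bound: |error| ≤ (b-a)/2^n
|error| ≤ (1 - 0)/2^13 = 1/2^13
|error| ≤ 0.0001220703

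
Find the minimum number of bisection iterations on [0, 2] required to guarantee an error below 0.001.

We need (b-a)/2^n ≤ 0.001
(2 - 0)/2^n ≤ 0.001
2/2^n ≤ 0.001
2^n ≥ 2000
n ≥ log₂(2000) = 10.97
n ≥ 11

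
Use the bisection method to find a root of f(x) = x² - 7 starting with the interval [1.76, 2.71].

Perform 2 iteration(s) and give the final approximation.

f(x) = x² - 7
Initial interval: [1.76, 2.71]

Iteration 1:
  c_1 = (1.760000 + 2.710000)/2 = 2.235000
  f(c_1) = f(2.235000) = -2.004775
  f(a) × f(c) ≥ 0, new interval: [2.235000, 2.710000]
Iteration 2:
  c_2 = (2.235000 + 2.710000)/2 = 2.472500
  f(c_2) = f(2.472500) = -0.886744
  f(a) × f(c) ≥ 0, new interval: [2.472500, 2.710000]

After 2 iteration(s), the approximation is c_2 = 2.472500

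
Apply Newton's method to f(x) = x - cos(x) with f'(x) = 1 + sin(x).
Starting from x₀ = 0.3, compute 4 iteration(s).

f(x) = x - cos(x)
f'(x) = 1 + sin(x)
x₀ = 0.3

Newton-Raphson formula: x_{n+1} = x_n - f(x_n)/f'(x_n)

Iteration 1:
  f(0.300000) = -0.655336
  f'(0.300000) = 1.295520
  x_1 = 0.300000 - (-0.655336)/1.295520 = 0.805848
Iteration 2:
  f(0.805848) = 0.113349
  f'(0.805848) = 1.721418
  x_2 = 0.805848 - 0.113349/1.721418 = 0.740002
Iteration 3:
  f(0.740002) = 0.001535
  f'(0.740002) = 1.674289
  x_3 = 0.740002 - 0.001535/1.674289 = 0.739085
Iteration 4:
  f(0.739085) = 0.000000
  f'(0.739085) = 1.673612
  x_4 = 0.739085 - 0.000000/1.673612 = 0.739085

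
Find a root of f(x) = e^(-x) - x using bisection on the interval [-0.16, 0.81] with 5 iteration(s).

f(x) = e^(-x) - x
Initial interval: [-0.16, 0.81]

Iteration 1:
  c_1 = (-0.160000 + 0.810000)/2 = 0.325000
  f(c_1) = f(0.325000) = 0.397527
  f(a) × f(c) ≥ 0, new interval: [0.325000, 0.810000]
Iteration 2:
  c_2 = (0.325000 + 0.810000)/2 = 0.567500
  f(c_2) = f(0.567500) = -0.000559
  f(a) × f(c) < 0, new interval: [0.325000, 0.567500]
Iteration 3:
  c_3 = (0.325000 + 0.567500)/2 = 0.446250
  f(c_3) = f(0.446250) = 0.193774
  f(a) × f(c) ≥ 0, new interval: [0.446250, 0.567500]
Iteration 4:
  c_4 = (0.446250 + 0.567500)/2 = 0.506875
  f(c_4) = f(0.506875) = 0.095500
  f(a) × f(c) ≥ 0, new interval: [0.506875, 0.567500]
Iteration 5:
  c_5 = (0.506875 + 0.567500)/2 = 0.537187
  f(c_5) = f(0.537187) = 0.047202
  f(a) × f(c) ≥ 0, new interval: [0.537187, 0.567500]

After 5 iteration(s), the approximation is c_5 = 0.537187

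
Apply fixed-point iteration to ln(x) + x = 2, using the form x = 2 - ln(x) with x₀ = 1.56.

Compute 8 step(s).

Equation: ln(x) + x = 2
Fixed-point form: x = 2 - ln(x)
x₀ = 1.56

x_1 = g(1.560000) = 1.555314
x_2 = g(1.555314) = 1.558322
x_3 = g(1.558322) = 1.556390
x_4 = g(1.556390) = 1.557631
x_5 = g(1.557631) = 1.556834
x_6 = g(1.556834) = 1.557346
x_7 = g(1.557346) = 1.557017
x_8 = g(1.557017) = 1.557228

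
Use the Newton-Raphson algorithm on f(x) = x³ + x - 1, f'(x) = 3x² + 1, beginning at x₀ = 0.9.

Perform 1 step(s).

f(x) = x³ + x - 1
f'(x) = 3x² + 1
x₀ = 0.9

Newton-Raphson formula: x_{n+1} = x_n - f(x_n)/f'(x_n)

Iteration 1:
  f(0.900000) = 0.629000
  f'(0.900000) = 3.430000
  x_1 = 0.900000 - 0.629000/3.430000 = 0.716618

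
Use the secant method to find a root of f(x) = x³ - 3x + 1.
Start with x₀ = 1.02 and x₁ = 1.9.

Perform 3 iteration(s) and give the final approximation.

f(x) = x³ - 3x + 1
x₀ = 1.02, x₁ = 1.9

Secant formula: x_{n+1} = x_n - f(x_n)(x_n - x_{n-1})/(f(x_n) - f(x_{n-1}))

Iteration 1:
  f(1.020000) = -0.998792
  f(1.900000) = 2.159000
  x_2 = 1.900000 - 2.159000×(1.900000 - 1.020000)/(2.159000 - (-0.998792))
       = 1.298339
Iteration 2:
  f(1.900000) = 2.159000
  f(1.298339) = -0.706427
  x_3 = 1.298339 - (-0.706427)×(1.298339 - 1.900000)/(-0.706427 - 2.159000)
       = 1.446669
Iteration 3:
  f(1.298339) = -0.706427
  f(1.446669) = -0.312343
  x_4 = 1.446669 - (-0.312343)×(1.446669 - 1.298339)/(-0.312343 - (-0.706427))
       = 1.564233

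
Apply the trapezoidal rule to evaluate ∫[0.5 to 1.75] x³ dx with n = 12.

f(x) = x³
a = 0.5, b = 1.75, n = 12
h = (b - a)/n = 0.104167

Trapezoidal rule: (h/2)[f(x₀) + 2f(x₁) + 2f(x₂) + ... + f(xₙ)]

x_0 = 0.5000, f(x_0) = 0.125000, coefficient = 1
x_1 = 0.6042, f(x_1) = 0.220531, coefficient = 2
x_2 = 0.7083, f(x_2) = 0.355396, coefficient = 2
x_3 = 0.8125, f(x_3) = 0.536377, coefficient = 2
x_4 = 0.9167, f(x_4) = 0.770255, coefficient = 2
x_5 = 1.0208, f(x_5) = 1.063811, coefficient = 2
x_6 = 1.1250, f(x_6) = 1.423828, coefficient = 2
x_7 = 1.2292, f(x_7) = 1.857087, coefficient = 2
x_8 = 1.3333, f(x_8) = 2.370370, coefficient = 2
x_9 = 1.4375, f(x_9) = 2.970459, coefficient = 2
x_10 = 1.5417, f(x_10) = 3.664135, coefficient = 2
x_11 = 1.6458, f(x_11) = 4.458180, coefficient = 2
x_12 = 1.7500, f(x_12) = 5.359375, coefficient = 1

I ≈ (0.104167/2) × 44.865234 = 2.336731
Exact value: 2.329102
Error: 0.007629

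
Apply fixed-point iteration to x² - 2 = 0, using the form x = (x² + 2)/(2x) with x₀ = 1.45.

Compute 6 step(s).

Equation: x² - 2 = 0
Fixed-point form: x = (x² + 2)/(2x)
x₀ = 1.45

x_1 = g(1.450000) = 1.414655
x_2 = g(1.414655) = 1.414214
x_3 = g(1.414214) = 1.414214
x_4 = g(1.414214) = 1.414214
x_5 = g(1.414214) = 1.414214
x_6 = g(1.414214) = 1.414214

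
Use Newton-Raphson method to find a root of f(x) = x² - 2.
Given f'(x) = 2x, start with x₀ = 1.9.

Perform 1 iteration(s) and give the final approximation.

f(x) = x² - 2
f'(x) = 2x
x₀ = 1.9

Newton-Raphson formula: x_{n+1} = x_n - f(x_n)/f'(x_n)

Iteration 1:
  f(1.900000) = 1.610000
  f'(1.900000) = 3.800000
  x_1 = 1.900000 - 1.610000/3.800000 = 1.476316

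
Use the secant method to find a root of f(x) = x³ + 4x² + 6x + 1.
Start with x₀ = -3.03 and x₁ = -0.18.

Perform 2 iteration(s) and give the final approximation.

f(x) = x³ + 4x² + 6x + 1
x₀ = -3.03, x₁ = -0.18

Secant formula: x_{n+1} = x_n - f(x_n)(x_n - x_{n-1})/(f(x_n) - f(x_{n-1}))

Iteration 1:
  f(-3.030000) = -8.274527
  f(-0.180000) = 0.043768
  x_2 = -0.180000 - 0.043768×(-0.180000 - (-3.030000))/(0.043768 - (-8.274527))
       = -0.194996
Iteration 2:
  f(-0.180000) = 0.043768
  f(-0.194996) = -0.025295
  x_3 = -0.194996 - (-0.025295)×(-0.194996 - (-0.180000))/(-0.025295 - 0.043768)
       = -0.189503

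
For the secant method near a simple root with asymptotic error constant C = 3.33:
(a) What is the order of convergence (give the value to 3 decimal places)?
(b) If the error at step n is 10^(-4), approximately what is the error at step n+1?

(a) Secant method has superlinear convergence with order φ = (1+√5)/2 ≈ 1.618.
    This means |e_{n+1}| ≈ C|e_n|^1.618.

(b) With |e_n| = 10^(-4) and C = 3.33:
    |e_{n+1}| ≈ 3.33 × (10^(-4))^1.618 = 3.33 × 10^(-6.47)

(a) ≈ 1.618 (golden ratio); (b) |e_{n+1}| ≈ 1.123e-06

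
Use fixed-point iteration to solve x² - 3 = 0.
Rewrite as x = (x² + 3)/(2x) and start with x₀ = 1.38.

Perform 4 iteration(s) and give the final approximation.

Equation: x² - 3 = 0
Fixed-point form: x = (x² + 3)/(2x)
x₀ = 1.38

x_1 = g(1.380000) = 1.776957
x_2 = g(1.776957) = 1.732618
x_3 = g(1.732618) = 1.732051
x_4 = g(1.732051) = 1.732051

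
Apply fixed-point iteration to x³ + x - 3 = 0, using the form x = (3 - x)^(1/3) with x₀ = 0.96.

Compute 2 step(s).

Equation: x³ + x - 3 = 0
Fixed-point form: x = (3 - x)^(1/3)
x₀ = 0.96

x_1 = g(0.960000) = 1.268265
x_2 = g(1.268265) = 1.200864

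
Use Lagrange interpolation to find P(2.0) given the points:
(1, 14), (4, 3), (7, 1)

Lagrange interpolation formula:
P(x) = Σ yᵢ × Lᵢ(x)
where Lᵢ(x) = Π_{j≠i} (x - xⱼ)/(xᵢ - xⱼ)

L_0(2.0) = (2.0 - 4)/(1 - 4) × (2.0 - 7)/(1 - 7) = 0.555556
L_1(2.0) = (2.0 - 1)/(4 - 1) × (2.0 - 7)/(4 - 7) = 0.555556
L_2(2.0) = (2.0 - 1)/(7 - 1) × (2.0 - 4)/(7 - 4) = -0.111111

P(2.0) = 14×L_0(2.0) + 3×L_1(2.0) + 1×L_2(2.0)
P(2.0) = 9.333333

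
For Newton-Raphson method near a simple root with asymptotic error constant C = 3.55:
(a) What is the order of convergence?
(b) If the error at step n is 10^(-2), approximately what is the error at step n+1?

(a) Newton-Raphson has quadratic (order 2) convergence near simple roots.
    This means |e_{n+1}| ≈ C|e_n|².

(b) With |e_n| = 10^(-2) and C = 3.55:
    |e_{n+1}| ≈ 3.55 × (10^(-2))² = 3.55 × 10^(-4)

(a) 2 (quadratic); (b) |e_{n+1}| ≈ 3.550e-04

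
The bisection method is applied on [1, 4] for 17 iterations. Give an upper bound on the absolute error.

Bisection error bound: |error| ≤ (b-a)/2^n
|error| ≤ (4 - 1)/2^17 = 3/2^17
|error| ≤ 0.0000228882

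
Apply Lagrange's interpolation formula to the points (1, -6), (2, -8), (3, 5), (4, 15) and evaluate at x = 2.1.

Lagrange interpolation formula:
P(x) = Σ yᵢ × Lᵢ(x)
where Lᵢ(x) = Π_{j≠i} (x - xⱼ)/(xᵢ - xⱼ)

L_0(2.1) = (2.1 - 2)/(1 - 2) × (2.1 - 3)/(1 - 3) × (2.1 - 4)/(1 - 4) = -0.028500
L_1(2.1) = (2.1 - 1)/(2 - 1) × (2.1 - 3)/(2 - 3) × (2.1 - 4)/(2 - 4) = 0.940500
L_2(2.1) = (2.1 - 1)/(3 - 1) × (2.1 - 2)/(3 - 2) × (2.1 - 4)/(3 - 4) = 0.104500
L_3(2.1) = (2.1 - 1)/(4 - 1) × (2.1 - 2)/(4 - 2) × (2.1 - 3)/(4 - 3) = -0.016500

P(2.1) = (-6)×L_0(2.1) + (-8)×L_1(2.1) + 5×L_2(2.1) + 15×L_3(2.1)
P(2.1) = -7.078000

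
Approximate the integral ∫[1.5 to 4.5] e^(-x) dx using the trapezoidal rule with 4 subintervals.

f(x) = e^(-x)
a = 1.5, b = 4.5, n = 4
h = (b - a)/n = 0.750000

Trapezoidal rule: (h/2)[f(x₀) + 2f(x₁) + 2f(x₂) + ... + f(xₙ)]

x_0 = 1.5000, f(x_0) = 0.223130, coefficient = 1
x_1 = 2.2500, f(x_1) = 0.105399, coefficient = 2
x_2 = 3.0000, f(x_2) = 0.049787, coefficient = 2
x_3 = 3.7500, f(x_3) = 0.023518, coefficient = 2
x_4 = 4.5000, f(x_4) = 0.011109, coefficient = 1

I ≈ (0.750000/2) × 0.591647 = 0.221868
Exact value: 0.212021
Error: 0.009847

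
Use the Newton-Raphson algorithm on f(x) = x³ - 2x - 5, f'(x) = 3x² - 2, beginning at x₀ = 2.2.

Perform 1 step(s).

f(x) = x³ - 2x - 5
f'(x) = 3x² - 2
x₀ = 2.2

Newton-Raphson formula: x_{n+1} = x_n - f(x_n)/f'(x_n)

Iteration 1:
  f(2.200000) = 1.248000
  f'(2.200000) = 12.520000
  x_1 = 2.200000 - 1.248000/12.520000 = 2.100319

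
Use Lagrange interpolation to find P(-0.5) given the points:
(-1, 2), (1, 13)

Lagrange interpolation formula:
P(x) = Σ yᵢ × Lᵢ(x)
where Lᵢ(x) = Π_{j≠i} (x - xⱼ)/(xᵢ - xⱼ)

L_0(-0.5) = (-0.5 - 1)/(-1 - 1) = 0.750000
L_1(-0.5) = (-0.5 - (-1))/(1 - (-1)) = 0.250000

P(-0.5) = 2×L_0(-0.5) + 13×L_1(-0.5)
P(-0.5) = 4.750000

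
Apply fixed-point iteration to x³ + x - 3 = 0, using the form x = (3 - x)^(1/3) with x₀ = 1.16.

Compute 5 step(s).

Equation: x³ + x - 3 = 0
Fixed-point form: x = (3 - x)^(1/3)
x₀ = 1.16

x_1 = g(1.160000) = 1.225385
x_2 = g(1.225385) = 1.210695
x_3 = g(1.210695) = 1.214026
x_4 = g(1.214026) = 1.213272
x_5 = g(1.213272) = 1.213443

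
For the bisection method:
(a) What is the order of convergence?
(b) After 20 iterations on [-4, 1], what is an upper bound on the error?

(a) Bisection has linear (order 1) convergence; the error is halved each step.

(b) Error bound = (b-a)/2^n = (1 - (-4))/2^{20}
    = 5/2^{20}

(a) 1 (linear); (b) error ≤ 4.77e-06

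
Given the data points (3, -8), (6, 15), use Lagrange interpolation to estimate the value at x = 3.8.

Lagrange interpolation formula:
P(x) = Σ yᵢ × Lᵢ(x)
where Lᵢ(x) = Π_{j≠i} (x - xⱼ)/(xᵢ - xⱼ)

L_0(3.8) = (3.8 - 6)/(3 - 6) = 0.733333
L_1(3.8) = (3.8 - 3)/(6 - 3) = 0.266667

P(3.8) = (-8)×L_0(3.8) + 15×L_1(3.8)
P(3.8) = -1.866667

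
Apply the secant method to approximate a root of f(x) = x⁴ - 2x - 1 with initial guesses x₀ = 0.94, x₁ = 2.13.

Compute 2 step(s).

f(x) = x⁴ - 2x - 1
x₀ = 0.94, x₁ = 2.13

Secant formula: x_{n+1} = x_n - f(x_n)(x_n - x_{n-1})/(f(x_n) - f(x_{n-1}))

Iteration 1:
  f(0.940000) = -2.099251
  f(2.130000) = 15.323462
  x_2 = 2.130000 - 15.323462×(2.130000 - 0.940000)/(15.323462 - (-2.099251))
       = 1.083382
Iteration 2:
  f(2.130000) = 15.323462
  f(1.083382) = -1.789152
  x_3 = 1.083382 - (-1.789152)×(1.083382 - 2.130000)/(-1.789152 - 15.323462)
       = 1.192808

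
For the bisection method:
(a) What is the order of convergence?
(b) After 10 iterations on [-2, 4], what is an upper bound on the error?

(a) Bisection has linear (order 1) convergence; the error is halved each step.

(b) Error bound = (b-a)/2^n = (4 - (-2))/2^{10}
    = 6/2^{10}

(a) 1 (linear); (b) error ≤ 5.86e-03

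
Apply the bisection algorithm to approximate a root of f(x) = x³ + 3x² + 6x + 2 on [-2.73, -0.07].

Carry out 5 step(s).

f(x) = x³ + 3x² + 6x + 2
Initial interval: [-2.73, -0.07]

Iteration 1:
  c_1 = (-2.730000 + (-0.070000))/2 = -1.400000
  f(c_1) = f(-1.400000) = -3.264000
  f(a) × f(c) ≥ 0, new interval: [-1.400000, -0.070000]
Iteration 2:
  c_2 = (-1.400000 + (-0.070000))/2 = -0.735000
  f(c_2) = f(-0.735000) = -1.186390
  f(a) × f(c) ≥ 0, new interval: [-0.735000, -0.070000]
Iteration 3:
  c_3 = (-0.735000 + (-0.070000))/2 = -0.402500
  f(c_3) = f(-0.402500) = 0.005811
  f(a) × f(c) < 0, new interval: [-0.735000, -0.402500]
Iteration 4:
  c_4 = (-0.735000 + (-0.402500))/2 = -0.568750
  f(c_4) = f(-0.568750) = -0.626048
  f(a) × f(c) ≥ 0, new interval: [-0.568750, -0.402500]
Iteration 5:
  c_5 = (-0.568750 + (-0.402500))/2 = -0.485625
  f(c_5) = f(-0.485625) = -0.320781
  f(a) × f(c) ≥ 0, new interval: [-0.485625, -0.402500]

After 5 iteration(s), the approximation is c_5 = -0.485625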